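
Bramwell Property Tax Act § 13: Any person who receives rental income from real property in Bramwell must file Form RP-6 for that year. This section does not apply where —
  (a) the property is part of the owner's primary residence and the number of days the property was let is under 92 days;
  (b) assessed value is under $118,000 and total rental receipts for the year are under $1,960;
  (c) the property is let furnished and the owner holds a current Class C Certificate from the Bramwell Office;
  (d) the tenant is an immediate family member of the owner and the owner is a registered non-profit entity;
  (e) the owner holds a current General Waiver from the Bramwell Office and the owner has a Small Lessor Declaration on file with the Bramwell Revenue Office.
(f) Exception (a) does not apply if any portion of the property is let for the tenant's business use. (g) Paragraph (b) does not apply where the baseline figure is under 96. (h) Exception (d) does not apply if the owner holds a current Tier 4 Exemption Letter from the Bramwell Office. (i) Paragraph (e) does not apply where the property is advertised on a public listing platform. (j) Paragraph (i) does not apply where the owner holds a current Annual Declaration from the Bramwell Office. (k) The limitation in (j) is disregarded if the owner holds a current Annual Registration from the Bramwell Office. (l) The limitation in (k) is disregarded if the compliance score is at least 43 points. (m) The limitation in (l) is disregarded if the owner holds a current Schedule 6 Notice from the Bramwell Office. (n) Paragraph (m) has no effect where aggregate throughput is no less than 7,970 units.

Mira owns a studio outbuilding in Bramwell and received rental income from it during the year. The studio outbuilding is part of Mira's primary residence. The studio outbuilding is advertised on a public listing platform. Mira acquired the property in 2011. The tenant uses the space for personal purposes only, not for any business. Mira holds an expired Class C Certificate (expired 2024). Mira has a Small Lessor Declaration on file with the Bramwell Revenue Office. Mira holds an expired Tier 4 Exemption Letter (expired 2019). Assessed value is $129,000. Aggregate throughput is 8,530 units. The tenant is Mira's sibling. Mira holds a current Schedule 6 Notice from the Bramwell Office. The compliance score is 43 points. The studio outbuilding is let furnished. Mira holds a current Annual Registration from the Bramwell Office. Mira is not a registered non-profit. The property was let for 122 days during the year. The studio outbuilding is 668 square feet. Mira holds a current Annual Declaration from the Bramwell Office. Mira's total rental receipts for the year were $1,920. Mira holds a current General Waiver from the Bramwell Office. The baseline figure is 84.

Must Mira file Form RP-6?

No — exception (e) applies; Mira is not required to file Form RP-6.

Exception (a) does not apply: the number of days the property was let is 122 days, not under 92 days.
Exception (b) does not apply: assessed value is $129,000, not under $118,000.
Exception (c) requires that the owner holds a current Class C Certificate from the Bramwell Office; but there is no Class C Certificate in force, so (c) is unavailable.
Exception (d) requires that the owner is a registered non-profit entity; but Mira is not a registered non-profit, so (d) is unavailable.
Exception (e): a current General Waiver is held; a Small Lessor Declaration is on file — every condition holds. Considering the limiting provisions: (i) is triggered (the property is publicly advertised), but is displaced by (j): (j) operates against (i): a current Annual Declaration is held. (k) would limit (j) — a current Annual Registration is held — but (l) sets (k) aside: (l) operates — the compliance score is 43 points, meeting the 43 points threshold. (m) would limit (l) — a current Schedule 6 Notice is held — but (n) sets (m) aside: (n) is engaged — aggregate throughput is 8,530 units, meeting the 7,970 units threshold. (e) remains available.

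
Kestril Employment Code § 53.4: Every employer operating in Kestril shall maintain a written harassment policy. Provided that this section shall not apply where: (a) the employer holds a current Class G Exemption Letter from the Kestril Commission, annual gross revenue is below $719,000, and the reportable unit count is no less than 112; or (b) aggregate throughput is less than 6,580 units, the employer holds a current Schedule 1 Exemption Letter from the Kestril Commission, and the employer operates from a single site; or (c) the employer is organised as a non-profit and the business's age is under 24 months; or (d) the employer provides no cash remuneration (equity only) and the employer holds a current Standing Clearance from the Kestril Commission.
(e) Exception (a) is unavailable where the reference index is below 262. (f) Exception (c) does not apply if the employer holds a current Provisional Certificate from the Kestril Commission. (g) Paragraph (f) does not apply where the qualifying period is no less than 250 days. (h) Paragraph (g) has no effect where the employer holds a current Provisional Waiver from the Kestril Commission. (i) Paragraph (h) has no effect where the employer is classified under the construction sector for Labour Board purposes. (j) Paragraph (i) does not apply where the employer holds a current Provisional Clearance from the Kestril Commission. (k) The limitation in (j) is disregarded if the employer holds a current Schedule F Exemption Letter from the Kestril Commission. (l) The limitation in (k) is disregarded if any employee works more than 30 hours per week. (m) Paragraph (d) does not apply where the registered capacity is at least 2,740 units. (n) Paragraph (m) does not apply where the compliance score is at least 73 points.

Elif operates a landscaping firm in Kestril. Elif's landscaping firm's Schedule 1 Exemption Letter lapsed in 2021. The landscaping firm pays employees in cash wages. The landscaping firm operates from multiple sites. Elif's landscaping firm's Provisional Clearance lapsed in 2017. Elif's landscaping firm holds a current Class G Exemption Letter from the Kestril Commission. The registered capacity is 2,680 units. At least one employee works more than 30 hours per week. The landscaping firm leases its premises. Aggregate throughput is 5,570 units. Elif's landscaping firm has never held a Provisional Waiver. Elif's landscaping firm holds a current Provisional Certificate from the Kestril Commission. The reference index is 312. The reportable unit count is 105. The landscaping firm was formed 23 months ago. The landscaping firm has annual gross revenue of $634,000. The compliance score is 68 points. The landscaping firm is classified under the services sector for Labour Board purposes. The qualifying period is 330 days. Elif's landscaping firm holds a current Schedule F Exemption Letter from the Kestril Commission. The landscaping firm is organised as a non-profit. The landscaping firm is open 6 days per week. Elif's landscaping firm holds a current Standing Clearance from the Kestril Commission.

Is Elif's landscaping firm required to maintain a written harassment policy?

No — exception (c) applies; Elif's landscaping firm is not required to maintain a written harassment policy.

Exception (a) does not apply: the reportable unit count is 105, short of 112.
Exception (b) does not apply: there is no Schedule 1 Exemption Letter in force.
Exception (c) is satisfied on its face — the employer is a non-profit; the business's age is 23 months, under the 24 months limit. Under paragraphs (f)–(l): (f) is triggered (a current Provisional Certificate is held), but is itself disapplied by (g): (g) operates — the qualifying period is 330 days, meeting the 250 days threshold. (h) is not triggered (no current Provisional Waiver is held), so (g) stands. (c) remains available.
Exception (d) does not apply: employees are paid cash wages.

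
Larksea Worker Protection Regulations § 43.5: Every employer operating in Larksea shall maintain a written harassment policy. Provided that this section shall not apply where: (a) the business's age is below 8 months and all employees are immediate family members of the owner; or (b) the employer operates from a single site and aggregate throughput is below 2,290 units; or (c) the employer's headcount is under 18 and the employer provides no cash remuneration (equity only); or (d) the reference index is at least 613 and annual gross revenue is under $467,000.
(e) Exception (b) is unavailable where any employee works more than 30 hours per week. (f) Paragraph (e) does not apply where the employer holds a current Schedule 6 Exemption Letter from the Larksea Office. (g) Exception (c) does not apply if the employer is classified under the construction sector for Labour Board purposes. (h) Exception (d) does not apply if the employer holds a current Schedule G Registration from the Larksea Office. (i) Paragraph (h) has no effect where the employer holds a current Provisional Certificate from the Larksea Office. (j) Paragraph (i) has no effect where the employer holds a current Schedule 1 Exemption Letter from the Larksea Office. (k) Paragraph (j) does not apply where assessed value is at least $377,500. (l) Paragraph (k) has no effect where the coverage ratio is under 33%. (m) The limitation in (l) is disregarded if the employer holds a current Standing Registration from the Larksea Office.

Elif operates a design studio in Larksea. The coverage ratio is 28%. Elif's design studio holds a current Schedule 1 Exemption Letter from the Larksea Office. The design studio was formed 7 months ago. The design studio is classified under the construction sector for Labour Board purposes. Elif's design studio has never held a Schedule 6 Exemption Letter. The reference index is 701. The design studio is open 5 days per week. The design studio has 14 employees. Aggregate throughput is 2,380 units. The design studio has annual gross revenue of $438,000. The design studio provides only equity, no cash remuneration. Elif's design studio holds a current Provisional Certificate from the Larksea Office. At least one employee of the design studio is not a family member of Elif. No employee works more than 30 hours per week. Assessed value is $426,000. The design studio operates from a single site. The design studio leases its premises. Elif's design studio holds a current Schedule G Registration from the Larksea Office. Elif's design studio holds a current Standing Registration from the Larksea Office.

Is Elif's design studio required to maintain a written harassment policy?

No — exception (d) applies; Elif's design studio is not required to maintain a written harassment policy.

Exception (a) requires that all employees are immediate family members of the owner; but at least one employee is not a family member, so (a) is unavailable.
Exception (b) fails — aggregate throughput is 2,380 units, not below 2,290 units.
Exception (c): the employer's headcount is 14, under the 18 limit; remuneration is equity-only — every condition holds. But applying paragraph (g): (g) applies — the design studio is classified under the construction sector. (c) is therefore removed.
Exception (d)'s conditions are all satisfied: the reference index is 701, meeting the 613 threshold; annual gross revenue is $438,000, under the $467,000 limit. As to paragraphs (h)–(m): (h) is triggered (a current Schedule G Registration is held), but is itself disapplied by (i): (i) is triggered — a current Provisional Certificate is held. (j) would limit (i) — a current Schedule 1 Exemption Letter is held — but (k) sets (j) aside: (k) is engaged — assessed value is $426,000, meeting the $377,500 threshold. (l) is triggered (the coverage ratio is 28%, under the 33% limit), but yields to (m): (m) applies — a current Standing Registration is held. (d) remains available.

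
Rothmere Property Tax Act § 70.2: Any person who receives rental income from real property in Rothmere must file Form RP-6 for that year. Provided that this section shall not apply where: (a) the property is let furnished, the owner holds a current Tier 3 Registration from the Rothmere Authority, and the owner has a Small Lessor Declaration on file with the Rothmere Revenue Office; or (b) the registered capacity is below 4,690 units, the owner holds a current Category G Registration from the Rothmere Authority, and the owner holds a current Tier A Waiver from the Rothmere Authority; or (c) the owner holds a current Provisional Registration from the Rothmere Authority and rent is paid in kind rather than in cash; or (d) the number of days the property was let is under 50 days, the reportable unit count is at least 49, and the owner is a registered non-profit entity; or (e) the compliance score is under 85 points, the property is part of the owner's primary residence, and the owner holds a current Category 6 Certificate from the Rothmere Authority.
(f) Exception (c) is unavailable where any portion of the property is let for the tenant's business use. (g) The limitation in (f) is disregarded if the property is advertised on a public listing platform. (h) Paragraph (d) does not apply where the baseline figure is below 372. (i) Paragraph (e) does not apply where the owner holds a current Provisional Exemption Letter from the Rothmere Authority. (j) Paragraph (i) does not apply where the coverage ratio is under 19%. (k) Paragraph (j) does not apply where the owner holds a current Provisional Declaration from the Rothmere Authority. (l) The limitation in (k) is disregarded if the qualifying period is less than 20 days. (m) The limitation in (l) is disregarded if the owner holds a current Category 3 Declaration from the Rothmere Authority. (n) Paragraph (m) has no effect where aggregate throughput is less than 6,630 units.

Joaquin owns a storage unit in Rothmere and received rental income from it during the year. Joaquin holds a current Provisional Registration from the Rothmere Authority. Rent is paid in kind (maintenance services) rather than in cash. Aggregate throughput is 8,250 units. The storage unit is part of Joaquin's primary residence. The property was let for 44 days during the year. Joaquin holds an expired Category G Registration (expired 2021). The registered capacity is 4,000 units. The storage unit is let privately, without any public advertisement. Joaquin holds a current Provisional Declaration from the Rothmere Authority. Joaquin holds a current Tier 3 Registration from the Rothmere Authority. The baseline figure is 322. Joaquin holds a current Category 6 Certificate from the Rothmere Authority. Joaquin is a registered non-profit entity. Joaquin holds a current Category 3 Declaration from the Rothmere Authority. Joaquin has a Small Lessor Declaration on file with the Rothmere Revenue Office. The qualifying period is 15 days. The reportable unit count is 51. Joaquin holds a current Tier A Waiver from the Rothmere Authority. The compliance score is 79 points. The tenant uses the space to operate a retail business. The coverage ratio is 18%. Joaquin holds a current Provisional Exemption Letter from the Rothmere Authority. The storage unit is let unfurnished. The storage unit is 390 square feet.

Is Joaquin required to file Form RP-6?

Yes — Joaquin must file Form RP-6.

Exception (a) fails — the property is let unfurnished.
Exception (b) fails — the Category G Registration is not current.
All of (c)'s requirements are met (a current Provisional Registration is held; rent is paid in kind). However, paragraphs (f)–(g) must be considered: (f) is engaged — the space is let for business use. (g) is inapplicable (the property is let privately without advertisement), so (f) stands. (c) is therefore removed.
All of (d)'s requirements are met (the number of days the property was let is 44 days, under the 50 days limit; the reportable unit count is 51, meeting the 49 threshold; Joaquin is a registered non-profit). However, paragraph (h) must be considered: (h) operates against (d): the baseline figure is 322, below the 372 limit. (d) is therefore removed.
All of (e)'s requirements are met (the compliance score is 79 points, under the 85 points limit; the storage unit is part of the primary residence; a current Category 6 Certificate is held). But: (i) operates against (e): a current Provisional Exemption Letter is held. (j) would limit (i) — the coverage ratio is 18%, under the 19% limit — but (k) sets (j) aside: (k) operates against (j): a current Provisional Declaration is held. (l) would limit (k) — the qualifying period is 15 days, less than the 20 days limit — but (m) sets (l) aside: (m) operates against (l): a current Category 3 Declaration is held. (n), which would lift (m), is not engaged — aggregate throughput is 8,250 units, not less than 6,630 units. Exception (e) does not apply.
None of the exceptions is available; § 70.2 applies in full.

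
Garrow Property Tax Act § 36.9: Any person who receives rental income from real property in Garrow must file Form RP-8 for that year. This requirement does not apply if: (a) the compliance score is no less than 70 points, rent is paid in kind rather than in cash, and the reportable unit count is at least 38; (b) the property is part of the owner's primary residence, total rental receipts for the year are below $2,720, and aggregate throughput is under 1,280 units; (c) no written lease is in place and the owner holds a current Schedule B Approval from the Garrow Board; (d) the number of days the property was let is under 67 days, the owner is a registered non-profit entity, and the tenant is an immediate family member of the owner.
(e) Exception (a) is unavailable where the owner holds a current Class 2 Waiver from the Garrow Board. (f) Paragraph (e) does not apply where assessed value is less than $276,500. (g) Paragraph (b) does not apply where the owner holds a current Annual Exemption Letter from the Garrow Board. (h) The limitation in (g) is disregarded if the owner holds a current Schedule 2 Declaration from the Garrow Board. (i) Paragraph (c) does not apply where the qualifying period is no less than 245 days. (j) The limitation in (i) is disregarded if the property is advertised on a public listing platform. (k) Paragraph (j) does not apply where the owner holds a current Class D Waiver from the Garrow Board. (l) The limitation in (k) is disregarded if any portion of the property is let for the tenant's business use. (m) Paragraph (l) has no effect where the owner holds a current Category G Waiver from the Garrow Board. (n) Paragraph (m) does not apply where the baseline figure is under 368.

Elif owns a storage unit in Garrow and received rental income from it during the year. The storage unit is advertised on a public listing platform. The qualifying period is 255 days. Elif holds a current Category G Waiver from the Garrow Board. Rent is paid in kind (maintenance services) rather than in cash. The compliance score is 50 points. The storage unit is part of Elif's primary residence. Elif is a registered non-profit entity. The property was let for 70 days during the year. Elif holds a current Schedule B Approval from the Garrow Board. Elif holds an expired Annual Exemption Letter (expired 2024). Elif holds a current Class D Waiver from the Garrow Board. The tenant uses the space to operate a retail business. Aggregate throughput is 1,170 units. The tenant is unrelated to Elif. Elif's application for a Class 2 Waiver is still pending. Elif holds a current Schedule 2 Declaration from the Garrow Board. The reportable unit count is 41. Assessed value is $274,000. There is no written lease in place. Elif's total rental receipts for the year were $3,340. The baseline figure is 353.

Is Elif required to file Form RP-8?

Exception (a) requires that the compliance score is no less than 70 points; but the compliance score is 50 points, short of 70 points, so (a) is unavailable.
Exception (b) does not apply: total rental receipts for the year are $3,340, not below $2,720.
Exception (c): there is no written lease; a current Schedule B Approval is held — every condition holds. Applying paragraphs (i)–(n): (i) would limit (c) — the qualifying period is 255 days, meeting the 245 days threshold — but (j) sets (i) aside: (j) operates against (i): the property is publicly advertised. (k) applies (a current Class D Waiver is held), but is displaced by (l): (l) operates against (k): the space is let for business use. (m) would limit (l) — a current Category G Waiver is held — but (n) sets (m) aside: (n) is engaged — the baseline figure is 353, under the 368 limit. Exception (c) stands.
Exception (d) fails — the number of days the property was let is 70 days, not under 67 days.

No — exception (c) applies; Elif is not required to file Form RP-8.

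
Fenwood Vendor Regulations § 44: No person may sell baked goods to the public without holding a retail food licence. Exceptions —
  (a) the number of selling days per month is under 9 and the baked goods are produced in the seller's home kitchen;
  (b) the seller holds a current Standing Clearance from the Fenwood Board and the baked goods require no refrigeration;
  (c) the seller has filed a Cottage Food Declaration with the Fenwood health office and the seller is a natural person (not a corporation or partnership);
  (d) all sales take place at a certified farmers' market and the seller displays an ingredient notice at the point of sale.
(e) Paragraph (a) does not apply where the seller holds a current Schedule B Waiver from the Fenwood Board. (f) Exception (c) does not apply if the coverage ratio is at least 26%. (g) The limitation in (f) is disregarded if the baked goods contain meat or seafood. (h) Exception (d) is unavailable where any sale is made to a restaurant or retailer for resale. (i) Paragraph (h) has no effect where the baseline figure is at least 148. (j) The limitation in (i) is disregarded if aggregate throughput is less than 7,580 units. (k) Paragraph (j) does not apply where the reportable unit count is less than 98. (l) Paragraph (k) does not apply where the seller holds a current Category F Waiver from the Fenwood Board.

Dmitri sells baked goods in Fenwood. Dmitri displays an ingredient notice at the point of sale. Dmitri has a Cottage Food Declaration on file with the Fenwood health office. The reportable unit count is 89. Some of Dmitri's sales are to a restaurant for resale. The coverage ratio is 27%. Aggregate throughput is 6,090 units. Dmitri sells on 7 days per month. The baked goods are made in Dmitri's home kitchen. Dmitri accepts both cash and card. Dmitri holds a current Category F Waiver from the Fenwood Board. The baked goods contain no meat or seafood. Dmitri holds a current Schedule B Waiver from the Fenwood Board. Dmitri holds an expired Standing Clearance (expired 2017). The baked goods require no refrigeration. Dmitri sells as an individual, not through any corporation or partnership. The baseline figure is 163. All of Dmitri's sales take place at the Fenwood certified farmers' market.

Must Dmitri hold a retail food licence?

Yes — Dmitri must hold a retail food licence.

All of (a)'s requirements are met (the number of selling days per month is 7, under the 9 limit; the baked goods are home-kitchen produced). But applying paragraph (e): (e) applies — a current Schedule B Waiver is held. So (a) is unavailable.
Exception (b) requires that the seller holds a current Standing Clearance from the Fenwood Board; but no current Standing Clearance is held, so (b) is unavailable.
Exception (c): a Cottage Food Declaration is on file; the seller is a natural person — every condition holds. But applying paragraphs (f)–(g): (f) is triggered — the coverage ratio is 27%, meeting the 26% threshold. (g) is inapplicable (the baked goods contain no meat or seafood), so (f) stands. So (c) is unavailable.
Exception (d): all sales are at a certified farmers' market; an ingredient notice is displayed — every condition holds. But: (h) operates against (d): some sales are to a restaurant for resale. (i) applies (the baseline figure is 163, meeting the 148 threshold), but yields to (j): (j) operates — aggregate throughput is 6,090 units, less than the 7,580 units limit. (k) would limit (j) — the reportable unit count is 89, less than the 98 limit — but (l) sets (k) aside: (l) is engaged — a current Category F Waiver is held. So (d) is unavailable.
No exception is made out. Dmitri falls within the general rule.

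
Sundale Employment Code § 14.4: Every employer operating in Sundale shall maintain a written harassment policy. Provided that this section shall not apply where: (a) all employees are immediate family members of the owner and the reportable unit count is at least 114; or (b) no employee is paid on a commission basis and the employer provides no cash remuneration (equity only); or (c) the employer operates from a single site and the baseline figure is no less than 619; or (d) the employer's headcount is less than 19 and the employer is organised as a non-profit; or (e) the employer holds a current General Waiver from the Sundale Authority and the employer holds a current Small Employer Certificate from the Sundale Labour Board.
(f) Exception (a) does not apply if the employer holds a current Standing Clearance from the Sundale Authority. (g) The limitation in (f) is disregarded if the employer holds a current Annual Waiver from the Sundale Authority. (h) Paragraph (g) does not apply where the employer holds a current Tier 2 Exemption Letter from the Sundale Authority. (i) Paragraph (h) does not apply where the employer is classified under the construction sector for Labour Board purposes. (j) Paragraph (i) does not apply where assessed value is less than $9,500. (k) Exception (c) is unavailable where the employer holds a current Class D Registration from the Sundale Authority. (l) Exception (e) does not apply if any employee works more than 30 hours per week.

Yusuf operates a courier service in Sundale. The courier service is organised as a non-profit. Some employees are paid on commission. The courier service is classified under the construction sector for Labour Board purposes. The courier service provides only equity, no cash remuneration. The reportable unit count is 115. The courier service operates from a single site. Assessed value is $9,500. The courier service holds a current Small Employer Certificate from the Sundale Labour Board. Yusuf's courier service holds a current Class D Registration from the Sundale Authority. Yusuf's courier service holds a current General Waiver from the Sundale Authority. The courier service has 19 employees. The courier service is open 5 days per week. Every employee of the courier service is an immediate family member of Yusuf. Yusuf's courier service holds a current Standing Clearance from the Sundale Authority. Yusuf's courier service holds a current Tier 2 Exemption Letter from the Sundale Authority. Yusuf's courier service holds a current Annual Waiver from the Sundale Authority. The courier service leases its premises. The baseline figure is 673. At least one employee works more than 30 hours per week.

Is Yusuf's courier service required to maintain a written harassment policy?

No — exception (a) applies; Yusuf's courier service is not required to maintain a written harassment policy.

Exception (a): every employee is an immediate family member; the reportable unit count is 115, meeting the 114 threshold — every condition holds. Considering the limiting provisions: (f) would limit (a) — a current Standing Clearance is held — but (g) sets (f) aside: (g) is triggered — a current Annual Waiver is held. (h) operates (a current Tier 2 Exemption Letter is held), but is itself disapplied by (i): (i) operates — the courier service is classified under the construction sector. (j) is not triggered (assessed value is $9,500, not less than $9,500), so (i) stands. (a) remains available.
Exception (b) does not apply: some employees are paid on commission.
Exception (c) is satisfied on its face — the employer operates from a single site; the baseline figure is 673, meeting the 619 threshold. However, paragraph (k) must be considered: (k) is triggered — a current Class D Registration is held. So (c) is unavailable.
Exception (d) does not apply: the employer's headcount is 19, not less than 19.
Exception (e) is satisfied on its face — a current General Waiver is held; a current Small Employer Certificate is held. However, paragraph (l) must be considered: (l) operates against (e): at least one employee exceeds 30 hours/week. Exception (e) does not apply.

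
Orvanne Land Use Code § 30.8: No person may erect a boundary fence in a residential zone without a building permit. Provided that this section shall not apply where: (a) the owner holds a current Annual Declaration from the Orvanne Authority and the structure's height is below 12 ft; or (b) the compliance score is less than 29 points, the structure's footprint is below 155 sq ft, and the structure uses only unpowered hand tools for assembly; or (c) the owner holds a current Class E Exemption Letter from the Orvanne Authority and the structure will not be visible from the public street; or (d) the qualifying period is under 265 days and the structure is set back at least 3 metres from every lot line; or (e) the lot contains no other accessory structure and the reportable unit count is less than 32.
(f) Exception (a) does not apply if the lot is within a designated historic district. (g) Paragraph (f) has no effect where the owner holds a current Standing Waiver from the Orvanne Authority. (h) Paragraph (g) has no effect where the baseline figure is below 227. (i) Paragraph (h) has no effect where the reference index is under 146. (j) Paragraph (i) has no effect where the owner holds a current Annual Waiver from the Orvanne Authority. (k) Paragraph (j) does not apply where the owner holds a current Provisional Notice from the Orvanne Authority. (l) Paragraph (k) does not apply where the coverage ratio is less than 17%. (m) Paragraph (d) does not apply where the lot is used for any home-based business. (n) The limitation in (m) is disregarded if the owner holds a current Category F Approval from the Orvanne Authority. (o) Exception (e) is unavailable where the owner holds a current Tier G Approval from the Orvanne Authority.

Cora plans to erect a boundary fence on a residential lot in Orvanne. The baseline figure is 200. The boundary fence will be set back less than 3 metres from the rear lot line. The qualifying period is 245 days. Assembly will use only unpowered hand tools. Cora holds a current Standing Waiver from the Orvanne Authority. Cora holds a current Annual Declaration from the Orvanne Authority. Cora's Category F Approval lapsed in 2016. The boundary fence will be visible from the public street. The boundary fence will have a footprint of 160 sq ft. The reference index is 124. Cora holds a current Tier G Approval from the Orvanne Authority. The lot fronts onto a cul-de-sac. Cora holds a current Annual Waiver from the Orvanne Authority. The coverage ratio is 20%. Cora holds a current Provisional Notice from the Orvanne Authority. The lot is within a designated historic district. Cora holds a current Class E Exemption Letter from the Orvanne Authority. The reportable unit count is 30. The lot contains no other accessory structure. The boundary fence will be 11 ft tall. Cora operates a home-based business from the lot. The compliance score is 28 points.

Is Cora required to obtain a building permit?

No — exception (a) applies; Cora does not need a building permit.

Exception (a)'s conditions are all satisfied: a current Annual Declaration is held; the structure's height is 11 ft, below the 12 ft limit. Applying paragraphs (f)–(l): (f) would limit (a) — the lot is in a historic district — but (g) sets (f) aside: (g) applies — a current Standing Waiver is held. (h) would limit (g) — the baseline figure is 200, below the 227 limit — but (i) sets (h) aside: (i) operates against (h): the reference index is 124, under the 146 limit. (j) operates (a current Annual Waiver is held), but is displaced by (k): (k) operates against (j): a current Provisional Notice is held. (l), which would lift (k), is not engaged — the coverage ratio is 20%, not less than 17%. (a) remains available.
Exception (b) does not apply: the structure's footprint is 160 sq ft, not below 155 sq ft.
Exception (c) fails — the structure will be visible from the street.
Exception (d) fails — the rear setback is under 3 m.
All of (e)'s requirements are met (the lot has no other accessory structure; the reportable unit count is 30, less than the 32 limit). However, paragraph (o) must be considered: (o) operates against (e): a current Tier G Approval is held. (e) is therefore removed.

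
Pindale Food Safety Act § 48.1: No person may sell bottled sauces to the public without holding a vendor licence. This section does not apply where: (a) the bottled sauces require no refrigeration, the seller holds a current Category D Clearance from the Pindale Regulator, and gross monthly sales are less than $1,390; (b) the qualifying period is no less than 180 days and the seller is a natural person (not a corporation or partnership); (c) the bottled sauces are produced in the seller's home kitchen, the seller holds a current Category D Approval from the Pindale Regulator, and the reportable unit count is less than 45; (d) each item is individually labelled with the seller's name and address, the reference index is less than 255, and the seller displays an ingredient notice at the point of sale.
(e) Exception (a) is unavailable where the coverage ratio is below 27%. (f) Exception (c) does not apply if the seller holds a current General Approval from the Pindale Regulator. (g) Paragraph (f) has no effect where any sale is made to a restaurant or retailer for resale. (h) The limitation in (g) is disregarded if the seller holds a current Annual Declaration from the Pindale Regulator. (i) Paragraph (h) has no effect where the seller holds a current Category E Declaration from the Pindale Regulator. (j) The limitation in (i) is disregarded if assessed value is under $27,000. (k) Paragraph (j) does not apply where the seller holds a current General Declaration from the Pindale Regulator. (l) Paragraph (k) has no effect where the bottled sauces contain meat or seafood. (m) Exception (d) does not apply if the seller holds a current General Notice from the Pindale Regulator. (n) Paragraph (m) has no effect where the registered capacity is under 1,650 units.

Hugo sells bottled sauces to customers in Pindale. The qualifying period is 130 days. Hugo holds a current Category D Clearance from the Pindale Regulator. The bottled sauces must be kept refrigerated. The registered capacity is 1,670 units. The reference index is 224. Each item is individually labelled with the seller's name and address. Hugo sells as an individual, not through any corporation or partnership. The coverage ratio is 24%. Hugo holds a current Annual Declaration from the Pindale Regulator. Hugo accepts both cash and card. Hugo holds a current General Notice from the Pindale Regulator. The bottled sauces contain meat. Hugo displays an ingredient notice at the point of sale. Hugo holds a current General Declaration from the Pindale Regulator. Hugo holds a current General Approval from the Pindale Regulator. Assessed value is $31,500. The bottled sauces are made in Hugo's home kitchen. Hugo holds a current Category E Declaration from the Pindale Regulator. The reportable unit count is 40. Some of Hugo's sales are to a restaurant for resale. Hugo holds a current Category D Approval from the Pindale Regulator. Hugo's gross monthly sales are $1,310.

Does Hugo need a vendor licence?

No — exception (c) applies; Hugo is not required to hold a vendor licence.

Exception (a) fails — the bottled sauces require refrigeration.
Exception (b) requires that the qualifying period is no less than 180 days; but the qualifying period is 130 days, short of 180 days, so (b) is unavailable.
Exception (c) is satisfied on its face — the bottled sauces are home-kitchen produced; a current Category D Approval is held; the reportable unit count is 40, less than the 45 limit. Considering the limiting provisions: (f) would limit (c) — a current General Approval is held — but (g) sets (f) aside: (g) is triggered — some sales are to a restaurant for resale. (h) would limit (g) — a current Annual Declaration is held — but (i) sets (h) aside: (i) applies — a current Category E Declaration is held. (j), which would lift (i), does not operate here — assessed value is $31,500, not under $27,000. So (c) applies.
Exception (d)'s conditions are all satisfied: items are individually labelled; the reference index is 224, less than the 255 limit; an ingredient notice is displayed. However, paragraphs (m)–(n) must be considered: (m) operates against (d): a current General Notice is held. (n) does not operate here (the registered capacity is 1,670 units, not under 1,650 units), so (m) stands. Exception (d) does not apply.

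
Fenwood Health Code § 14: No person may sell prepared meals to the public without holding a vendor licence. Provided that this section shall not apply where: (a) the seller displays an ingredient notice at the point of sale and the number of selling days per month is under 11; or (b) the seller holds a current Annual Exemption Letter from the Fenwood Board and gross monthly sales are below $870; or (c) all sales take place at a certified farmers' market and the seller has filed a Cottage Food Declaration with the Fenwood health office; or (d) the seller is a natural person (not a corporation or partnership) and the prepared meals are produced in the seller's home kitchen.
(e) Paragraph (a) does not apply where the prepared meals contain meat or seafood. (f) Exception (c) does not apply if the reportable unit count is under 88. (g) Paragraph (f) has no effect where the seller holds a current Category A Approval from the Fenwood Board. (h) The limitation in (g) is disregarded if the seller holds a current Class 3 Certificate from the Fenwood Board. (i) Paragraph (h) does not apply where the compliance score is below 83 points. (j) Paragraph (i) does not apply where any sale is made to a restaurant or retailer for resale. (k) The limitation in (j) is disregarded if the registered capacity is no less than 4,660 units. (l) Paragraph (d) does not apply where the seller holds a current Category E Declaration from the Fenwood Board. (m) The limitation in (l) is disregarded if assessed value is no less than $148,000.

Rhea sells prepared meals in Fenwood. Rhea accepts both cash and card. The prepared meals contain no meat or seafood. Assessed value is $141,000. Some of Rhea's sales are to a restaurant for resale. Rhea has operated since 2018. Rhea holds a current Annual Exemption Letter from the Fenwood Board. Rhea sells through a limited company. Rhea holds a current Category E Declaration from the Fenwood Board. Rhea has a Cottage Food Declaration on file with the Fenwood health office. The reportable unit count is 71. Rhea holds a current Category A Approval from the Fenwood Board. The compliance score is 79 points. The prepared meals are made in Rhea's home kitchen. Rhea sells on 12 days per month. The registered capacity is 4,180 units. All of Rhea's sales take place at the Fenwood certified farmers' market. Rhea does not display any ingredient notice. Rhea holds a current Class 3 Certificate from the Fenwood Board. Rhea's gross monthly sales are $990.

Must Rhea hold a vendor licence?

Exception (a) fails — no ingredient notice is displayed.
Exception (b) fails — gross monthly sales are $990, not below $870.
Exception (c)'s conditions are all satisfied: all sales are at a certified farmers' market; a Cottage Food Declaration is on file. Turning to paragraphs (f)–(k): (f) is triggered — the reportable unit count is 71, under the 88 limit. (g) is triggered (a current Category A Approval is held), but is itself disapplied by (h): (h) operates against (g): a current Class 3 Certificate is held. (i) is triggered (the compliance score is 79 points, below the 83 points limit), but is itself disapplied by (j): (j) operates against (i): some sales are to a restaurant for resale. (k), which would lift (j), is not engaged — the registered capacity is 4,180 units, short of 4,660 units. So (c) is unavailable.
Exception (d) does not apply: the seller operates through a limited company.
Every exception is unavailable, so the rule governs.

Yes — Rhea must hold a vendor licence.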